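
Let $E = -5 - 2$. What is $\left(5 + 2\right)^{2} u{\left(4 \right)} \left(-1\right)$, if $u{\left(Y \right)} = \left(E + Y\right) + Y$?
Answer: $-49$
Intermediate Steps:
$E = -7$ ($E = -5 - 2 = -7$)
$u{\left(Y \right)} = -7 + 2 Y$ ($u{\left(Y \right)} = \left(-7 + Y\right) + Y = -7 + 2 Y$)
$\left(5 + 2\right)^{2} u{\left(4 \right)} \left(-1\right) = \left(5 + 2\right)^{2} \left(-7 + 2 \cdot 4\right) \left(-1\right) = 7^{2} \left(-7 + 8\right) \left(-1\right) = 49 \cdot 1 \left(-1\right) = 49 \left(-1\right) = -49$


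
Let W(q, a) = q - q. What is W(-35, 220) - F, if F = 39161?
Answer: -39161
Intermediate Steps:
W(q, a) = 0
W(-35, 220) - F = 0 - 1*39161 = 0 - 39161 = -39161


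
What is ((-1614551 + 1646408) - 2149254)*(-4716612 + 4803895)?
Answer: -184812762351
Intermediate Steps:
((-1614551 + 1646408) - 2149254)*(-4716612 + 4803895) = (31857 - 2149254)*87283 = -2117397*87283 = -184812762351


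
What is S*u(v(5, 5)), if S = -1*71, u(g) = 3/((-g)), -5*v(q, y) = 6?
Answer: -355/2 ≈ -177.50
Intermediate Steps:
v(q, y) = -6/5 (v(q, y) = -1/5*6 = -6/5)
u(g) = -3/g (u(g) = 3*(-1/g) = -3/g)
S = -71
S*u(v(5, 5)) = -(-213)/(-6/5) = -(-213)*(-5)/6 = -71*5/2 = -355/2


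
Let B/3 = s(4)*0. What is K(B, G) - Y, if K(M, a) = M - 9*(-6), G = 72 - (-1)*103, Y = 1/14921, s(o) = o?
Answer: 805733/14921 ≈ 54.000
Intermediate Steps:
Y = 1/14921 ≈ 6.7020e-5
B = 0 (B = 3*(4*0) = 3*0 = 0)
G = 175 (G = 72 - 1*(-103) = 72 + 103 = 175)
K(M, a) = 54 + M (K(M, a) = M + 54 = 54 + M)
K(B, G) - Y = (54 + 0) - 1*1/14921 = 54 - 1/14921 = 805733/14921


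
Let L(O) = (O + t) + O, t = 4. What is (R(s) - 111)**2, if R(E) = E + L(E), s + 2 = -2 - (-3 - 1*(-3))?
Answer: 14161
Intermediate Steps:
L(O) = 4 + 2*O (L(O) = (O + 4) + O = (4 + O) + O = 4 + 2*O)
s = -4 (s = -2 + (-2 - (-3 - 1*(-3))) = -2 + (-2 - (-3 + 3)) = -2 + (-2 - 1*0) = -2 + (-2 + 0) = -2 - 2 = -4)
R(E) = 4 + 3*E (R(E) = E + (4 + 2*E) = 4 + 3*E)
(R(s) - 111)**2 = ((4 + 3*(-4)) - 111)**2 = ((4 - 12) - 111)**2 = (-8 - 111)**2 = (-119)**2 = 14161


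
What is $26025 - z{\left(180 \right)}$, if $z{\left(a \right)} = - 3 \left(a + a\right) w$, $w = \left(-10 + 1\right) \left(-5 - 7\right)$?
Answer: $142665$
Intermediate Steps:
$w = 108$ ($w = \left(-9\right) \left(-12\right) = 108$)
$z{\left(a \right)} = - 648 a$ ($z{\left(a \right)} = - 3 \left(a + a\right) 108 = - 3 \cdot 2 a 108 = - 6 a 108 = - 648 a$)
$26025 - z{\left(180 \right)} = 26025 - \left(-648\right) 180 = 26025 - -116640 = 26025 + 116640 = 142665$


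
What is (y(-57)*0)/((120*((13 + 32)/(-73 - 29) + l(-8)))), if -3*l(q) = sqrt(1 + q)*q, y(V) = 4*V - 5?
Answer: 0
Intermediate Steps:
y(V) = -5 + 4*V
l(q) = -q*sqrt(1 + q)/3 (l(q) = -sqrt(1 + q)*q/3 = -q*sqrt(1 + q)/3)
(y(-57)*0)/((120*((13 + 32)/(-73 - 29) + l(-8)))) = ((-5 + 4*(-57))*0)/((120*((13 + 32)/(-73 - 29) - 1/3*(-8)*sqrt(1 - 8)))) = ((-5 - 228)*0)/((120*(45/(-102) - 1/3*(-8)*sqrt(-7)))) = (-233*0)/((120*(45*(-1/102) - 1/3*(-8)*I*sqrt(7)))) = 0/((120*(-15/34 + 8*I*sqrt(7)/3))) = 0/(-900/17 + 320*I*sqrt(7)) = 0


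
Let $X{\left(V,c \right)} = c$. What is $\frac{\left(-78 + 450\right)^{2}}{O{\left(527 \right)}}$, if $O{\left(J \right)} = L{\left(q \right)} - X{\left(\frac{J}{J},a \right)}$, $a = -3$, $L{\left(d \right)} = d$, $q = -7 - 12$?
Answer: $-8649$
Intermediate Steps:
$q = -19$ ($q = -7 - 12 = -19$)
$O{\left(J \right)} = -16$ ($O{\left(J \right)} = -19 - -3 = -19 + 3 = -16$)
$\frac{\left(-78 + 450\right)^{2}}{O{\left(527 \right)}} = \frac{\left(-78 + 450\right)^{2}}{-16} = 372^{2} \left(- \frac{1}{16}\right) = 138384 \left(- \frac{1}{16}\right) = -8649$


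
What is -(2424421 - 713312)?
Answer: -1711109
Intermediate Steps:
-(2424421 - 713312) = -1*1711109 = -1711109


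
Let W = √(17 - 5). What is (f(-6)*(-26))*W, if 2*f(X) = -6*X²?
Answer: 5616*√3 ≈ 9727.2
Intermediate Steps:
f(X) = -3*X² (f(X) = (-6*X²)/2 = -3*X²)
W = 2*√3 (W = √12 = 2*√3 ≈ 3.4641)
(f(-6)*(-26))*W = (-3*(-6)²*(-26))*(2*√3) = (-3*36*(-26))*(2*√3) = (-108*(-26))*(2*√3) = 2808*(2*√3) = 5616*√3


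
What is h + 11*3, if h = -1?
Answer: 32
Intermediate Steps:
h + 11*3 = -1 + 11*3 = -1 + 33 = 32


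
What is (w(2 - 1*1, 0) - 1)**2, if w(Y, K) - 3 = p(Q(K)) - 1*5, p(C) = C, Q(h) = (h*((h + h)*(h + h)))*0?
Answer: 9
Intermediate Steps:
Q(h) = 0 (Q(h) = (h*((2*h)*(2*h)))*0 = (h*(4*h**2))*0 = (4*h**3)*0 = 0)
w(Y, K) = -2 (w(Y, K) = 3 + (0 - 1*5) = 3 + (0 - 5) = 3 - 5 = -2)
(w(2 - 1*1, 0) - 1)**2 = (-2 - 1)**2 = (-3)**2 = 9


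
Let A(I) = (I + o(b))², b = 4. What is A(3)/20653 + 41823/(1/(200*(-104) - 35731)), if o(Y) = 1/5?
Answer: -1220745138911969/516325 ≈ -2.3643e+9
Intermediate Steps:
o(Y) = ⅕
A(I) = (⅕ + I)² (A(I) = (I + ⅕)² = (⅕ + I)²)
A(3)/20653 + 41823/(1/(200*(-104) - 35731)) = ((1 + 5*3)²/25)/20653 + 41823/(1/(200*(-104) - 35731)) = ((1 + 15)²/25)*(1/20653) + 41823/(1/(-20800 - 35731)) = ((1/25)*16²)*(1/20653) + 41823/(1/(-56531)) = ((1/25)*256)*(1/20653) + 41823/(-1/56531) = (256/25)*(1/20653) + 41823*(-56531) = 256/516325 - 2364296013 = -1220745138911969/516325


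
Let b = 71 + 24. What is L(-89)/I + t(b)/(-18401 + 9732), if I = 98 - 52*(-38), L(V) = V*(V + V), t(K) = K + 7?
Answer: 68561375/8989753 ≈ 7.6266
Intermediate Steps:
b = 95
t(K) = 7 + K
L(V) = 2*V² (L(V) = V*(2*V) = 2*V²)
I = 2074 (I = 98 + 1976 = 2074)
L(-89)/I + t(b)/(-18401 + 9732) = (2*(-89)²)/2074 + (7 + 95)/(-18401 + 9732) = (2*7921)*(1/2074) + 102/(-8669) = 15842*(1/2074) + 102*(-1/8669) = 7921/1037 - 102/8669 = 68561375/8989753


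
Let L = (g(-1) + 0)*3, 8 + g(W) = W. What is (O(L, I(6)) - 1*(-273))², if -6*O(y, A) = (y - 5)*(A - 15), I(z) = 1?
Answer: 354025/9 ≈ 39336.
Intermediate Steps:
g(W) = -8 + W
L = -27 (L = ((-8 - 1) + 0)*3 = (-9 + 0)*3 = -9*3 = -27)
O(y, A) = -(-15 + A)*(-5 + y)/6 (O(y, A) = -(y - 5)*(A - 15)/6 = -(-5 + y)*(-15 + A)/6 = -(-15 + A)*(-5 + y)/6)
(O(L, I(6)) - 1*(-273))² = ((-25/2 + (5/2)*(-27) + (⅚)*1 - ⅙*1*(-27)) - 1*(-273))² = ((-25/2 - 135/2 + ⅚ + 9/2) + 273)² = (-224/3 + 273)² = (595/3)² = 354025/9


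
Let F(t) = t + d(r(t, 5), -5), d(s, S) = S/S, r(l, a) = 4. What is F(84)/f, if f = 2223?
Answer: 85/2223 ≈ 0.038237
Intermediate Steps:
d(s, S) = 1
F(t) = 1 + t (F(t) = t + 1 = 1 + t)
F(84)/f = (1 + 84)/2223 = 85*(1/2223) = 85/2223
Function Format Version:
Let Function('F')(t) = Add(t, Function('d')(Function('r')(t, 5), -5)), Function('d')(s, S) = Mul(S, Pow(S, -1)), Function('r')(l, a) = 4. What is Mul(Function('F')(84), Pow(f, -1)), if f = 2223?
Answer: Rational(85, 2223) ≈ 0.038237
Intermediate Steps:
Function('d')(s, S) = 1
Function('F')(t) = Add(1, t) (Function('F')(t) = Add(t, 1) = Add(1, t))
Mul(Function('F')(84), Pow(f, -1)) = Mul(Add(1, 84), Pow(2223, -1)) = Mul(85, Rational(1, 2223)) = Rational(85, 2223)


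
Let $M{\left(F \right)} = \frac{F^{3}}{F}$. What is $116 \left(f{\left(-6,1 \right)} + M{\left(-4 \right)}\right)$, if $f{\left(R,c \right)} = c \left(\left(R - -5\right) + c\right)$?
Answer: $1856$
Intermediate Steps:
$f{\left(R,c \right)} = c \left(5 + R + c\right)$ ($f{\left(R,c \right)} = c \left(\left(R + 5\right) + c\right) = c \left(\left(5 + R\right) + c\right) = c \left(5 + R + c\right)$)
$M{\left(F \right)} = F^{2}$
$116 \left(f{\left(-6,1 \right)} + M{\left(-4 \right)}\right) = 116 \left(1 \left(5 - 6 + 1\right) + \left(-4\right)^{2}\right) = 116 \left(1 \cdot 0 + 16\right) = 116 \left(0 + 16\right) = 116 \cdot 16 = 1856$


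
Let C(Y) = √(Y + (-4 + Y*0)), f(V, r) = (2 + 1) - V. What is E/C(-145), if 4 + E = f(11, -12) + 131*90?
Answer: -11778*I*√149/149 ≈ -964.89*I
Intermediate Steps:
f(V, r) = 3 - V
E = 11778 (E = -4 + ((3 - 1*11) + 131*90) = -4 + ((3 - 11) + 11790) = -4 + (-8 + 11790) = -4 + 11782 = 11778)
C(Y) = √(-4 + Y) (C(Y) = √(Y + (-4 + 0)) = √(Y - 4) = √(-4 + Y))
E/C(-145) = 11778/(√(-4 - 145)) = 11778/(√(-149)) = 11778/((I*√149)) = 11778*(-I*√149/149) = -11778*I*√149/149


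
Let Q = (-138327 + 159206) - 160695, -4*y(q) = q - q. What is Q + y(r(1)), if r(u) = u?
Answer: -139816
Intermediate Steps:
y(q) = 0 (y(q) = -(q - q)/4 = -¼*0 = 0)
Q = -139816 (Q = 20879 - 160695 = -139816)
Q + y(r(1)) = -139816 + 0 = -139816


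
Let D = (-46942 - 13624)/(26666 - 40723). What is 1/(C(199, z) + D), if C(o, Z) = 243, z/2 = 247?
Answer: 14057/3476417 ≈ 0.0040435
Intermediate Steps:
z = 494 (z = 2*247 = 494)
D = 60566/14057 (D = -60566/(-14057) = -60566*(-1/14057) = 60566/14057 ≈ 4.3086)
1/(C(199, z) + D) = 1/(243 + 60566/14057) = 1/(3476417/14057) = 14057/3476417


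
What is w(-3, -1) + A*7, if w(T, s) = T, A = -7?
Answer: -52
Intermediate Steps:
w(-3, -1) + A*7 = -3 - 7*7 = -3 - 49 = -52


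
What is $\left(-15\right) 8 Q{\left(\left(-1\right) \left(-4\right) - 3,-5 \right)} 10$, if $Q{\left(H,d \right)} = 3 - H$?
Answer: $-2400$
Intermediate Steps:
$\left(-15\right) 8 Q{\left(\left(-1\right) \left(-4\right) - 3,-5 \right)} 10 = \left(-15\right) 8 \left(3 - \left(\left(-1\right) \left(-4\right) - 3\right)\right) 10 = - 120 \left(3 - \left(4 - 3\right)\right) 10 = - 120 \left(3 - 1\right) 10 = - 120 \cdot 2 \cdot 10 = \left(-120\right) 20 = -2400$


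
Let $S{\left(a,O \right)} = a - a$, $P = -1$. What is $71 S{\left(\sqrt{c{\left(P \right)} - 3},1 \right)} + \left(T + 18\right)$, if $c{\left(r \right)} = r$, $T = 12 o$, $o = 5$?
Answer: $78$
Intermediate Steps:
$T = 60$ ($T = 12 \cdot 5 = 60$)
$S{\left(a,O \right)} = 0$
$71 S{\left(\sqrt{c{\left(P \right)} - 3},1 \right)} + \left(T + 18\right) = 71 \cdot 0 + \left(60 + 18\right) = 0 + 78 = 78$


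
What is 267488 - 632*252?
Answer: 108224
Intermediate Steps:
267488 - 632*252 = 267488 - 1*159264 = 267488 - 159264 = 108224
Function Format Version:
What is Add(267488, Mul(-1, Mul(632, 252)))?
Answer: 108224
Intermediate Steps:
Add(267488, Mul(-1, Mul(632, 252))) = Add(267488, Mul(-1, 159264)) = Add(267488, -159264) = 108224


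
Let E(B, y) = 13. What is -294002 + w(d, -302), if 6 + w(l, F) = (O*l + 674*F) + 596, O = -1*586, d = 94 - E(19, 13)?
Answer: -544426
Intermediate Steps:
d = 81 (d = 94 - 1*13 = 94 - 13 = 81)
O = -586
w(l, F) = 590 - 586*l + 674*F (w(l, F) = -6 + ((-586*l + 674*F) + 596) = -6 + (596 - 586*l + 674*F) = 590 - 586*l + 674*F)
-294002 + w(d, -302) = -294002 + (590 - 586*81 + 674*(-302)) = -294002 + (590 - 47466 - 203548) = -294002 - 250424 = -544426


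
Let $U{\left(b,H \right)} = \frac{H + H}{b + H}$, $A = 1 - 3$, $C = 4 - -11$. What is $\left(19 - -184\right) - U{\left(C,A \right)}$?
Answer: $\frac{2643}{13} \approx 203.31$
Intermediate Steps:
$C = 15$ ($C = 4 + 11 = 15$)
$A = -2$ ($A = 1 - 3 = -2$)
$U{\left(b,H \right)} = \frac{2 H}{H + b}$
$\left(19 - -184\right) - U{\left(C,A \right)} = \left(19 - -184\right) - 2 \left(-2\right) \frac{1}{-2 + 15} = \left(19 + 184\right) - 2 \left(-2\right) \frac{1}{13} = 203 - 2 \left(-2\right) \frac{1}{13} = 203 - - \frac{4}{13} = 203 + \frac{4}{13} = \frac{2643}{13}$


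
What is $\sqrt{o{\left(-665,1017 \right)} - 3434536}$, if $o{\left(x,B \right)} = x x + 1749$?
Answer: $i \sqrt{2990562} \approx 1729.3 i$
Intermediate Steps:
$o{\left(x,B \right)} = 1749 + x^{2}$ ($o{\left(x,B \right)} = x^{2} + 1749 = 1749 + x^{2}$)
$\sqrt{o{\left(-665,1017 \right)} - 3434536} = \sqrt{\left(1749 + \left(-665\right)^{2}\right) - 3434536} = \sqrt{\left(1749 + 442225\right) - 3434536} = \sqrt{443974 - 3434536} = \sqrt{-2990562} = i \sqrt{2990562}$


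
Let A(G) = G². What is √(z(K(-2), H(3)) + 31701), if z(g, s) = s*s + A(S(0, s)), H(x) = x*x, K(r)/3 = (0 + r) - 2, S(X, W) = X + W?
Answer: √31863 ≈ 178.50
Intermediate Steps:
S(X, W) = W + X
K(r) = -6 + 3*r (K(r) = 3*((0 + r) - 2) = 3*(r - 2) = 3*(-2 + r) = -6 + 3*r)
H(x) = x²
z(g, s) = 2*s² (z(g, s) = s*s + (s + 0)² = s² + s² = 2*s²)
√(z(K(-2), H(3)) + 31701) = √(2*(3²)² + 31701) = √(2*9² + 31701) = √(2*81 + 31701) = √(162 + 31701) = √31863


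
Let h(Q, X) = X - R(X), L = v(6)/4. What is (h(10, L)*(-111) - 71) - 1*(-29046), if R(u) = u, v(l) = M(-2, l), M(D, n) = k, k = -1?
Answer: 28975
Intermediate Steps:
M(D, n) = -1
v(l) = -1
L = -1/4 ≈ -0.25000
h(Q, X) = 0 (h(Q, X) = X - X = 0)
(h(10, L)*(-111) - 71) - 1*(-29046) = (0*(-111) - 71) - 1*(-29046) = (0 - 71) + 29046 = -71 + 29046 = 28975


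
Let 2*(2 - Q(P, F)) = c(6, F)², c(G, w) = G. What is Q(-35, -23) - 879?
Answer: -895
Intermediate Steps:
Q(P, F) = -16 (Q(P, F) = 2 - ½*6² = 2 - ½*36 = 2 - 18 = -16)
Q(-35, -23) - 879 = -16 - 879 = -895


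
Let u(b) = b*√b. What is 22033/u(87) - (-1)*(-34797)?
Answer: -34797 + 22033*√87/7569 ≈ -34770.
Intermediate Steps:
u(b) = b^(3/2)
22033/u(87) - (-1)*(-34797) = 22033/(87^(3/2)) - (-1)*(-34797) = 22033/((87*√87)) - 1*34797 = 22033*(√87/7569) - 34797 = 22033*√87/7569 - 34797 = -34797 + 22033*√87/7569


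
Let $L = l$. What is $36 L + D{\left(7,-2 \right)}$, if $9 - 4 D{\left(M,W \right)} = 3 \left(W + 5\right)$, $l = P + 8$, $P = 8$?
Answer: $576$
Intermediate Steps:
$l = 16$ ($l = 8 + 8 = 16$)
$L = 16$
$D{\left(M,W \right)} = - \frac{3}{2} - \frac{3 W}{4}$ ($D{\left(M,W \right)} = \frac{9}{4} - \frac{3 \left(W + 5\right)}{4} = \frac{9}{4} - \frac{3 \left(5 + W\right)}{4} = \frac{9}{4} - \frac{15 + 3 W}{4} = \frac{9}{4} - \left(\frac{15}{4} + \frac{3 W}{4}\right) = - \frac{3}{2} - \frac{3 W}{4}$)
$36 L + D{\left(7,-2 \right)} = 36 \cdot 16 - 0 = 576 + \left(- \frac{3}{2} + \frac{3}{2}\right) = 576 + 0 = 576$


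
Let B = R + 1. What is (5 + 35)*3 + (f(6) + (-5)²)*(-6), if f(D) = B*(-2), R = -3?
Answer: -54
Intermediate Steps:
B = -2 (B = -3 + 1 = -2)
f(D) = 4 (f(D) = -2*(-2) = 4)
(5 + 35)*3 + (f(6) + (-5)²)*(-6) = (5 + 35)*3 + (4 + (-5)²)*(-6) = 40*3 + (4 + 25)*(-6) = 120 + 29*(-6) = 120 - 174 = -54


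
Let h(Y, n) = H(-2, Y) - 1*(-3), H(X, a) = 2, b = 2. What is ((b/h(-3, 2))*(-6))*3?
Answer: -36/5 ≈ -7.2000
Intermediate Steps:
h(Y, n) = 5 (h(Y, n) = 2 - 1*(-3) = 2 + 3 = 5)
((b/h(-3, 2))*(-6))*3 = ((2/5)*(-6))*3 = -12/5*3 = -36/5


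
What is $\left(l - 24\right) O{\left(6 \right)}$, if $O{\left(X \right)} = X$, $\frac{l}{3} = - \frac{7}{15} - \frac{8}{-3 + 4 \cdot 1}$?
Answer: $- \frac{1482}{5} \approx -296.4$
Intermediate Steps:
$l = - \frac{127}{5}$ ($l = 3 \left(- \frac{7}{15} - \frac{8}{-3 + 4 \cdot 1}\right) = 3 \left(\left(-7\right) \frac{1}{15} - \frac{8}{-3 + 4}\right) = 3 \left(- \frac{7}{15} - \frac{8}{1}\right) = 3 \left(- \frac{7}{15} - 8\right) = 3 \left(- \frac{127}{15}\right) = - \frac{127}{5} \approx -25.4$)
$\left(l - 24\right) O{\left(6 \right)} = \left(- \frac{127}{5} - 24\right) 6 = \left(- \frac{247}{5}\right) 6 = - \frac{1482}{5}$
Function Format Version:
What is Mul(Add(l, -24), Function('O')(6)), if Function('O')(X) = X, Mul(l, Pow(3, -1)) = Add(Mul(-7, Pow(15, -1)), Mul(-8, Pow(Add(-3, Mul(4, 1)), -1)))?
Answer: Rational(-1482, 5) ≈ -296.40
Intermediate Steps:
l = Rational(-127, 5) (l = Mul(3, Add(Mul(-7, Pow(15, -1)), Mul(-8, Pow(Add(-3, Mul(4, 1)), -1)))) = Mul(3, Add(Mul(-7, Rational(1, 15)), Mul(-8, Pow(Add(-3, 4), -1)))) = Mul(3, Add(Rational(-7, 15), Mul(-8, Pow(1, -1)))) = Mul(3, Add(Rational(-7, 15), Mul(-8, 1))) = Mul(3, Add(Rational(-7, 15), -8)) = Mul(3, Rational(-127, 15)) = Rational(-127, 5) ≈ -25.400)
Mul(Add(l, -24), Function('O')(6)) = Mul(Add(Rational(-127, 5), -24), 6) = Mul(Rational(-247, 5), 6) = Rational(-1482, 5)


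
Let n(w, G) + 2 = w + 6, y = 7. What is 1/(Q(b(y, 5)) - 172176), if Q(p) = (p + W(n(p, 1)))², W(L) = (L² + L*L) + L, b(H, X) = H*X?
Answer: 1/9537280 ≈ 1.0485e-7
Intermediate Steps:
n(w, G) = 4 + w (n(w, G) = -2 + (w + 6) = -2 + (6 + w) = 4 + w)
W(L) = L + 2*L² (W(L) = (L² + L²) + L = 2*L² + L = L + 2*L²)
Q(p) = (p + (4 + p)*(9 + 2*p))² (Q(p) = (p + (4 + p)*(1 + 2*(4 + p)))² = (p + (4 + p)*(1 + (8 + 2*p)))² = (p + (4 + p)*(9 + 2*p))²)
1/(Q(b(y, 5)) - 172176) = 1/((7*5 + (4 + 7*5)*(9 + 2*(7*5)))² - 172176) = 1/((35 + (4 + 35)*(9 + 2*35))² - 172176) = 1/((35 + 39*(9 + 70))² - 172176) = 1/((35 + 39*79)² - 172176) = 1/((35 + 3081)² - 172176) = 1/(3116² - 172176) = 1/(9709456 - 172176) = 1/9537280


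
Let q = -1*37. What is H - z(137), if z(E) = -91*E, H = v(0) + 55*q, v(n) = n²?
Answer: 10432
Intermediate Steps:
q = -37
H = -2035 (H = 0² + 55*(-37) = 0 - 2035 = -2035)
H - z(137) = -2035 - (-91)*137 = -2035 - 1*(-12467) = -2035 + 12467 = 10432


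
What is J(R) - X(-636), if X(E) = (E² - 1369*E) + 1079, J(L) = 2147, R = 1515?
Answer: -1274112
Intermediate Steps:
X(E) = 1079 + E² - 1369*E
J(R) - X(-636) = 2147 - (1079 + (-636)² - 1369*(-636)) = 2147 - (1079 + 404496 + 870684) = 2147 - 1*1276259 = 2147 - 1276259 = -1274112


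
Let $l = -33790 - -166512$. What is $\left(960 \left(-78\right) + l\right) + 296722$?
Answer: $354564$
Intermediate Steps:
$l = 132722$ ($l = -33790 + 166512 = 132722$)
$\left(960 \left(-78\right) + l\right) + 296722 = \left(960 \left(-78\right) + 132722\right) + 296722 = \left(-74880 + 132722\right) + 296722 = 57842 + 296722 = 354564$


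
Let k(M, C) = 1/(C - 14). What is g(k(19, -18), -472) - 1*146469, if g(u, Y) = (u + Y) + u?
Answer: -2351057/16 ≈ -1.4694e+5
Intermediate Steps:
k(M, C) = 1/(-14 + C)
g(u, Y) = Y + 2*u (g(u, Y) = (Y + u) + u = Y + 2*u)
g(k(19, -18), -472) - 1*146469 = (-472 + 2/(-14 - 18)) - 1*146469 = (-472 + 2/(-32)) - 146469 = (-472 + 2*(-1/32)) - 146469 = (-472 - 1/16) - 146469 = -7553/16 - 146469 = -2351057/16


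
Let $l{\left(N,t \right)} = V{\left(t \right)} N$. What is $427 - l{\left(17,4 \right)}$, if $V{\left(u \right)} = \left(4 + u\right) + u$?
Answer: $223$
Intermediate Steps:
$V{\left(u \right)} = 4 + 2 u$
$l{\left(N,t \right)} = N \left(4 + 2 t\right)$ ($l{\left(N,t \right)} = \left(4 + 2 t\right) N = N \left(4 + 2 t\right)$)
$427 - l{\left(17,4 \right)} = 427 - 2 \cdot 17 \left(2 + 4\right) = 427 - 2 \cdot 17 \cdot 6 = 427 - 204 = 223$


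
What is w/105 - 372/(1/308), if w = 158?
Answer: -12030322/105 ≈ -1.1457e+5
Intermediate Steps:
w/105 - 372/(1/308) = 158/105 - 372/(1/308) = 158*(1/105) - 372/1/308 = 158/105 - 372*308 = 158/105 - 114576 = -12030322/105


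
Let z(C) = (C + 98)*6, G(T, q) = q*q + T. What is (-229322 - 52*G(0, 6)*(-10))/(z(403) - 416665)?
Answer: 210602/413659 ≈ 0.50912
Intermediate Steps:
G(T, q) = T + q**2 (G(T, q) = q**2 + T = T + q**2)
z(C) = 588 + 6*C (z(C) = (98 + C)*6 = 588 + 6*C)
(-229322 - 52*G(0, 6)*(-10))/(z(403) - 416665) = (-229322 - 52*(0 + 6**2)*(-10))/((588 + 6*403) - 416665) = (-229322 - 52*(0 + 36)*(-10))/((588 + 2418) - 416665) = (-229322 - 52*36*(-10))/(3006 - 416665) = (-229322 - 1872*(-10))/(-413659) = (-229322 + 18720)*(-1/413659) = -210602*(-1/413659) = 210602/413659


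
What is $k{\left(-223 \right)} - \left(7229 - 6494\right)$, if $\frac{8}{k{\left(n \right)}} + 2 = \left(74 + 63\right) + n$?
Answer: $- \frac{8086}{11} \approx -735.09$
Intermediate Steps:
$k{\left(n \right)} = \frac{8}{135 + n}$ ($k{\left(n \right)} = \frac{8}{-2 + \left(\left(74 + 63\right) + n\right)} = \frac{8}{-2 + \left(137 + n\right)} = \frac{8}{135 + n}$)
$k{\left(-223 \right)} - \left(7229 - 6494\right) = \frac{8}{135 - 223} - \left(7229 - 6494\right) = \frac{8}{-88} - 735 = 8 \left(- \frac{1}{88}\right) - 735 = - \frac{1}{11} - 735 = - \frac{8086}{11}$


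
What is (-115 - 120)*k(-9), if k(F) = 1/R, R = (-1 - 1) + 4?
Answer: -235/2 ≈ -117.50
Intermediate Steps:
R = 2 (R = -2 + 4 = 2)
k(F) = 1/2
(-115 - 120)*k(-9) = (-115 - 120)*(1/2) = -235*1/2 = -235/2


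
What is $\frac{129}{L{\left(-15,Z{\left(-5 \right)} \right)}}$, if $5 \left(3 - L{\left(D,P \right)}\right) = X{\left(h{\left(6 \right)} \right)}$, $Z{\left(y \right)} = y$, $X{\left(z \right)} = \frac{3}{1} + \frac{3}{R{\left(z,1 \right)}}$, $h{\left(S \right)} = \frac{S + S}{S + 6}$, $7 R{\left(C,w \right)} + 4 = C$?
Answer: $\frac{645}{19} \approx 33.947$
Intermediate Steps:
$R{\left(C,w \right)} = - \frac{4}{7} + \frac{C}{7}$
$h{\left(S \right)} = \frac{2 S}{6 + S}$
$X{\left(z \right)} = 3 + \frac{3}{- \frac{4}{7} + \frac{z}{7}}$ ($X{\left(z \right)} = \frac{3}{1} + \frac{3}{- \frac{4}{7} + \frac{z}{7}} = 3 \cdot 1 + \frac{3}{- \frac{4}{7} + \frac{z}{7}} = 3 + \frac{3}{- \frac{4}{7} + \frac{z}{7}}$)
$L{\left(D,P \right)} = \frac{19}{5}$ ($L{\left(D,P \right)} = 3 - \frac{3 \frac{1}{-4 + 2 \cdot 6 \frac{1}{6 + 6}} \left(3 + 2 \cdot 6 \frac{1}{6 + 6}\right)}{5} = 3 - \frac{3 \frac{1}{-4 + 2 \cdot 6 \cdot \frac{1}{12}} \left(3 + 2 \cdot 6 \cdot \frac{1}{12}\right)}{5} = 3 - \frac{3 \frac{1}{-4 + 1} \left(3 + 1\right)}{5} = 3 - \frac{3 \frac{1}{-3} \cdot 4}{5} = 3 - \frac{3 \left(- \frac{1}{3}\right) 4}{5} = 3 - - \frac{4}{5} = 3 + \frac{4}{5} = \frac{19}{5}$)
$\frac{129}{L{\left(-15,Z{\left(-5 \right)} \right)}} = \frac{129}{\frac{19}{5}} = 129 \cdot \frac{5}{19} = \frac{645}{19}$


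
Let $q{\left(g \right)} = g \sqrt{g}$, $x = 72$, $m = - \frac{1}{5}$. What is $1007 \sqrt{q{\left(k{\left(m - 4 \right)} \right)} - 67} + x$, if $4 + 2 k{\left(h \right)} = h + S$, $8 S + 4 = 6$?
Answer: $72 + \frac{1007 \sqrt{-107200 - 318 i \sqrt{1590}}}{40} \approx 558.64 - 8257.0 i$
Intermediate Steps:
$m = - \frac{1}{5}$ ($m = \left(-1\right) \frac{1}{5} = - \frac{1}{5} \approx -0.2$)
$S = \frac{1}{4}$ ($S = - \frac{1}{2} + \frac{1}{8} \cdot 6 = - \frac{1}{2} + \frac{3}{4} = \frac{1}{4} \approx 0.25$)
$k{\left(h \right)} = - \frac{15}{8} + \frac{h}{2}$ ($k{\left(h \right)} = -2 + \frac{h + \frac{1}{4}}{2} = -2 + \frac{\frac{1}{4} + h}{2} = -2 + \left(\frac{1}{8} + \frac{h}{2}\right) = - \frac{15}{8} + \frac{h}{2}$)
$q{\left(g \right)} = g^{\frac{3}{2}}$
$1007 \sqrt{q{\left(k{\left(m - 4 \right)} \right)} - 67} + x = 1007 \sqrt{\left(- \frac{15}{8} + \frac{- \frac{1}{5} - 4}{2}\right)^{\frac{3}{2}} - 67} + 72 = 1007 \sqrt{\left(- \frac{15}{8} + \frac{1}{2} \left(- \frac{21}{5}\right)\right)^{\frac{3}{2}} - 67} + 72 = 1007 \sqrt{\left(- \frac{15}{8} - \frac{21}{10}\right)^{\frac{3}{2}} - 67} + 72 = 1007 \sqrt{\left(- \frac{159}{40}\right)^{\frac{3}{2}} - 67} + 72 = 1007 \sqrt{- \frac{159 i \sqrt{1590}}{800} - 67} + 72 = 1007 \sqrt{-67 - \frac{159 i \sqrt{1590}}{800}} + 72 = 72 + 1007 \sqrt{-67 - \frac{159 i \sqrt{1590}}{800}}$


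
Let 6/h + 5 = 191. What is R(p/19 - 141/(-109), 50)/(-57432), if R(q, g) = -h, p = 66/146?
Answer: 1/1780392 ≈ 5.6167e-7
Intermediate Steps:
h = 1/31 (h = 6/(-5 + 191) = 6/186 = 6*(1/186) = 1/31 ≈ 0.032258)
p = 33/73 (p = 66*(1/146) = 33/73 ≈ 0.45205)
R(q, g) = -1/31 (R(q, g) = -1*1/31 = -1/31)
R(p/19 - 141/(-109), 50)/(-57432) = -1/31/(-57432) = -1/31*(-1/57432) = 1/1780392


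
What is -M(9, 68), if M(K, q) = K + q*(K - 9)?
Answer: -9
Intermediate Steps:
M(K, q) = K + q*(-9 + K)
-M(9, 68) = -(9 - 9*68 + 9*68) = -(9 - 612 + 612) = -1*9 = -9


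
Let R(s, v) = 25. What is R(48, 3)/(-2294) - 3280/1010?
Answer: -754957/231694 ≈ -3.2584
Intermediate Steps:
R(48, 3)/(-2294) - 3280/1010 = 25/(-2294) - 3280/1010 = 25*(-1/2294) - 3280*1/1010 = -25/2294 - 328/101 = -754957/231694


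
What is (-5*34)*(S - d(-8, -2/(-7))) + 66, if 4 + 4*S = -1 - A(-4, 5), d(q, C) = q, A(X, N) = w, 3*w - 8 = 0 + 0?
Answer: -5809/6 ≈ -968.17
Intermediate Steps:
w = 8/3 (w = 8/3 + (0 + 0)/3 = 8/3 + (⅓)*0 = 8/3 + 0 = 8/3 ≈ 2.6667)
A(X, N) = 8/3
S = -23/12 (S = -1 + (-1 - 1*8/3)/4 = -1 + (-1 - 8/3)/4 = -1 + (¼)*(-11/3) = -1 - 11/12 = -23/12 ≈ -1.9167)
(-5*34)*(S - d(-8, -2/(-7))) + 66 = (-5*34)*(-23/12 - 1*(-8)) + 66 = -170*(-23/12 + 8) + 66 = -170*73/12 + 66 = -6205/6 + 66 = -5809/6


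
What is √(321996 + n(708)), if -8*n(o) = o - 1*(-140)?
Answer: √321890 ≈ 567.35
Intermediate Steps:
n(o) = -35/2 - o/8 (n(o) = -(o - 1*(-140))/8 = -(o + 140)/8 = -(140 + o)/8 = -35/2 - o/8)
√(321996 + n(708)) = √(321996 + (-35/2 - ⅛*708)) = √(321996 + (-35/2 - 177/2)) = √(321996 - 106) = √321890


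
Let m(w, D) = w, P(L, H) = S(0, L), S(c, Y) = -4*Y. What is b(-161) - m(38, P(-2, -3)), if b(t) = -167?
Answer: -205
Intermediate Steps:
P(L, H) = -4*L
b(-161) - m(38, P(-2, -3)) = -167 - 1*38 = -167 - 38 = -205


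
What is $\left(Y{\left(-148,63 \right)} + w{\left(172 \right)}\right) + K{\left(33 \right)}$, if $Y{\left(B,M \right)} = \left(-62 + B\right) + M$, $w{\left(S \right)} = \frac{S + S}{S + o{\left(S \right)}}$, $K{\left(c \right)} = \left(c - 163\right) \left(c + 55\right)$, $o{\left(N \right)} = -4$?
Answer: $- \frac{243284}{21} \approx -11585.0$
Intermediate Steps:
$K{\left(c \right)} = \left(-163 + c\right) \left(55 + c\right)$
$w{\left(S \right)} = \frac{2 S}{-4 + S}$ ($w{\left(S \right)} = \frac{S + S}{S - 4} = \frac{2 S}{-4 + S}$)
$Y{\left(B,M \right)} = -62 + B + M$
$\left(Y{\left(-148,63 \right)} + w{\left(172 \right)}\right) + K{\left(33 \right)} = \left(\left(-62 - 148 + 63\right) + 2 \cdot 172 \frac{1}{-4 + 172}\right) - \left(12529 - 1089\right) = \left(-147 + 2 \cdot 172 \cdot \frac{1}{168}\right) - 11440 = \left(-147 + \frac{43}{21}\right) - 11440 = - \frac{3044}{21} - 11440 = - \frac{243284}{21}$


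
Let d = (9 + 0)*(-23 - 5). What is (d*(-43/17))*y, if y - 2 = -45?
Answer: -465948/17 ≈ -27409.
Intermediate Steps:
d = -252 (d = 9*(-28) = -252)
y = -43 (y = 2 - 45 = -43)
(d*(-43/17))*y = -(-10836)/17*(-43) = -252*(-43/17)*(-43) = (10836/17)*(-43) = -465948/17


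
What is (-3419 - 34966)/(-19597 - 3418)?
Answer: 7677/4603 ≈ 1.6678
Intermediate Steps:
(-3419 - 34966)/(-19597 - 3418) = -38385/(-23015) = -38385*(-1/23015) = 7677/4603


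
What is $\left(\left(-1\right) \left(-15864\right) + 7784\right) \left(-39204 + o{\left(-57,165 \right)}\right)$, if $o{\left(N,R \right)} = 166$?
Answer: $-923170624$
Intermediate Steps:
$\left(\left(-1\right) \left(-15864\right) + 7784\right) \left(-39204 + o{\left(-57,165 \right)}\right) = \left(\left(-1\right) \left(-15864\right) + 7784\right) \left(-39204 + 166\right) = \left(15864 + 7784\right) \left(-39038\right) = 23648 \left(-39038\right) = -923170624$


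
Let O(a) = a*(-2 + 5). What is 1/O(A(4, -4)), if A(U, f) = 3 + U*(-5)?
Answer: -1/51 ≈ -0.019608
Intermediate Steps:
A(U, f) = 3 - 5*U
O(a) = 3*a (O(a) = a*3 = 3*a)
1/O(A(4, -4)) = 1/(3*(3 - 5*4)) = 1/(3*(3 - 20)) = 1/(3*(-17)) = 1/(-51) = -1/51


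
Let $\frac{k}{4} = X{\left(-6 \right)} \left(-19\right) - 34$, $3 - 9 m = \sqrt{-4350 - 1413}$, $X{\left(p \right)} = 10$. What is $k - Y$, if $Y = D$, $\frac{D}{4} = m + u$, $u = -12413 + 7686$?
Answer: $\frac{54032}{3} + \frac{4 i \sqrt{5763}}{9} \approx 18011.0 + 33.74 i$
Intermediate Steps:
$m = \frac{1}{3} - \frac{i \sqrt{5763}}{9}$ ($m = \frac{1}{3} - \frac{\sqrt{-4350 - 1413}}{9} = \frac{1}{3} - \frac{\sqrt{-5763}}{9} = \frac{1}{3} - \frac{i \sqrt{5763}}{9} \approx 0.33333 - 8.4349 i$)
$k = -896$ ($k = 4 \left(10 \left(-19\right) - 34\right) = 4 \left(-190 - 34\right) = 4 \left(-224\right) = -896$)
$u = -4727$
$D = - \frac{56720}{3} - \frac{4 i \sqrt{5763}}{9}$ ($D = 4 \left(\left(\frac{1}{3} - \frac{i \sqrt{5763}}{9}\right) - 4727\right) = 4 \left(- \frac{14180}{3} - \frac{i \sqrt{5763}}{9}\right) = - \frac{56720}{3} - \frac{4 i \sqrt{5763}}{9} \approx -18907.0 - 33.74 i$)
$Y = - \frac{56720}{3} - \frac{4 i \sqrt{5763}}{9} \approx -18907.0 - 33.74 i$
$k - Y = -896 - \left(- \frac{56720}{3} - \frac{4 i \sqrt{5763}}{9}\right) = -896 + \left(\frac{56720}{3} + \frac{4 i \sqrt{5763}}{9}\right) = \frac{54032}{3} + \frac{4 i \sqrt{5763}}{9}$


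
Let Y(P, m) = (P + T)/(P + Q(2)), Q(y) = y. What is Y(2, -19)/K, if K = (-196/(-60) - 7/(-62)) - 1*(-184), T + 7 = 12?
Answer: 3255/348526 ≈ 0.0093393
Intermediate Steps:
T = 5 (T = -7 + 12 = 5)
Y(P, m) = (5 + P)/(2 + P) (Y(P, m) = (P + 5)/(P + 2) = (5 + P)/(2 + P))
K = 174263/930 (K = (-196*(-1/60) - 7*(-1/62)) + 184 = (49/15 + 7/62) + 184 = 3143/930 + 184 = 174263/930 ≈ 187.38)
Y(2, -19)/K = ((5 + 2)/(2 + 2))/(174263/930) = (7/4)*(930/174263) = 3255/348526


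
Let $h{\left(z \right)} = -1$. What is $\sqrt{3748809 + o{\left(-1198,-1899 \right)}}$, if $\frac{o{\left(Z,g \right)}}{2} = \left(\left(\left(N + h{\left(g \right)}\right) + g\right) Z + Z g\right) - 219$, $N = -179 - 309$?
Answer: $\sqrt{14020023} \approx 3744.3$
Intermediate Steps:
$N = -488$ ($N = -179 - 309 = -488$)
$o{\left(Z,g \right)} = -438 + 2 Z g + 2 Z \left(-489 + g\right)$ ($o{\left(Z,g \right)} = 2 \left(\left(\left(\left(-488 - 1\right) + g\right) Z + Z g\right) - 219\right) = 2 \left(\left(\left(-489 + g\right) Z + Z g\right) - 219\right) = 2 \left(\left(Z \left(-489 + g\right) + Z g\right) - 219\right) = 2 \left(\left(Z g + Z \left(-489 + g\right)\right) - 219\right) = 2 \left(-219 + Z g + Z \left(-489 + g\right)\right) = -438 + 2 Z g + 2 Z \left(-489 + g\right)$)
$\sqrt{3748809 + o{\left(-1198,-1899 \right)}} = \sqrt{3748809 - \left(-1171206 - 9100008\right)} = \sqrt{3748809 + \left(-438 + 1171644 + 9100008\right)} = \sqrt{3748809 + 10271214} = \sqrt{14020023}$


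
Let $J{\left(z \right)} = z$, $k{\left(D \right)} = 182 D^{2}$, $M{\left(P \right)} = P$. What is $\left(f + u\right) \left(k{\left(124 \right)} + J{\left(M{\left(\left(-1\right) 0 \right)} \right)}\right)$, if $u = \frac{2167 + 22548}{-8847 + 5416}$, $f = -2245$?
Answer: $- \frac{21624351577920}{3431} \approx -6.3026 \cdot 10^{9}$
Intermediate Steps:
$u = - \frac{24715}{3431}$ ($u = \frac{24715}{-3431} = 24715 \left(- \frac{1}{3431}\right) = - \frac{24715}{3431} \approx -7.2034$)
$\left(f + u\right) \left(k{\left(124 \right)} + J{\left(M{\left(\left(-1\right) 0 \right)} \right)}\right) = \left(-2245 - \frac{24715}{3431}\right) \left(182 \cdot 124^{2} - 0\right) = - \frac{7727310 \left(182 \cdot 15376 + 0\right)}{3431} = - \frac{7727310 \left(2798432 + 0\right)}{3431} = \left(- \frac{7727310}{3431}\right) 2798432 = - \frac{21624351577920}{3431}$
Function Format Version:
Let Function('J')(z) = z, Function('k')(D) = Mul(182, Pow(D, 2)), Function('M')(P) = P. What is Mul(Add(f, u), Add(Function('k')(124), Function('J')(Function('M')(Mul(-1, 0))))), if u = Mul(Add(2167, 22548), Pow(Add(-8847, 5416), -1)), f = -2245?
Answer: Rational(-21624351577920, 3431) ≈ -6.3026e+9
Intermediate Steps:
u = Rational(-24715, 3431) (u = Mul(24715, Pow(-3431, -1)) = Mul(24715, Rational(-1, 3431)) = Rational(-24715, 3431) ≈ -7.2034)
Mul(Add(f, u), Add(Function('k')(124), Function('J')(Function('M')(Mul(-1, 0))))) = Mul(Add(-2245, Rational(-24715, 3431)), Add(Mul(182, Pow(124, 2)), Mul(-1, 0))) = Mul(Rational(-7727310, 3431), Add(Mul(182, 15376), 0)) = Mul(Rational(-7727310, 3431), Add(2798432, 0)) = Mul(Rational(-7727310, 3431), 2798432) = Rational(-21624351577920, 3431)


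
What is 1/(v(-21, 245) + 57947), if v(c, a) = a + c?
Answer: 1/58171 ≈ 1.7191e-5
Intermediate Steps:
1/(v(-21, 245) + 57947) = 1/((245 - 21) + 57947) = 1/(224 + 57947) = 1/58171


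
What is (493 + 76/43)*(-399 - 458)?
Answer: -18232675/43 ≈ -4.2402e+5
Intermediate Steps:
(493 + 76/43)*(-399 - 458) = (493 + 76*(1/43))*(-857) = (493 + 76/43)*(-857) = (21275/43)*(-857) = -18232675/43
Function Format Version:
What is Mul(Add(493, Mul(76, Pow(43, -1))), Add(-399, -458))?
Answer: Rational(-18232675, 43) ≈ -4.2402e+5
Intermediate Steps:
Mul(Add(493, Mul(76, Pow(43, -1))), Add(-399, -458)) = Mul(Add(493, Mul(76, Rational(1, 43))), -857) = Mul(Add(493, Rational(76, 43)), -857) = Mul(Rational(21275, 43), -857) = Rational(-18232675, 43)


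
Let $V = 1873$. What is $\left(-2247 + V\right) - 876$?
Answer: $-1250$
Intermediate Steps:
$\left(-2247 + V\right) - 876 = \left(-2247 + 1873\right) - 876 = -374 - 876 = -1250$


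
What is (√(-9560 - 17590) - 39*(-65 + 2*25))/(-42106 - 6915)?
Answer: -585/49021 - 5*I*√1086/49021 ≈ -0.011934 - 0.0033613*I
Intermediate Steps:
(√(-9560 - 17590) - 39*(-65 + 2*25))/(-42106 - 6915) = (√(-27150) - 39*(-65 + 50))/(-49021) = (5*I*√1086 - 39*(-15))*(-1/49021) = (5*I*√1086 + 585)*(-1/49021) = (585 + 5*I*√1086)*(-1/49021) = -585/49021 - 5*I*√1086/49021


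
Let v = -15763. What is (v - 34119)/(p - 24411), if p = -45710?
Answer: 49882/70121 ≈ 0.71137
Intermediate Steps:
(v - 34119)/(p - 24411) = (-15763 - 34119)/(-45710 - 24411) = -49882/(-70121) = -49882*(-1/70121) = 49882/70121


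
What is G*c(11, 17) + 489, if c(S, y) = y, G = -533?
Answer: -8572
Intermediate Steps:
G*c(11, 17) + 489 = -533*17 + 489 = -9061 + 489 = -8572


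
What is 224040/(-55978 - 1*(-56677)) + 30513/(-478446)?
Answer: 11907745917/37159306 ≈ 320.45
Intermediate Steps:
224040/(-55978 - 1*(-56677)) + 30513/(-478446) = 224040/(-55978 + 56677) + 30513*(-1/478446) = 224040/699 - 10171/159482 = 224040*(1/699) - 10171/159482 = 74680/233 - 10171/159482 = 11907745917/37159306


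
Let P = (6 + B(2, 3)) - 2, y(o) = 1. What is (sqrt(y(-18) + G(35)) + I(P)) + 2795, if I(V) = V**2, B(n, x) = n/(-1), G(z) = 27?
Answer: 2799 + 2*sqrt(7) ≈ 2804.3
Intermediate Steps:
B(n, x) = -n (B(n, x) = n*(-1) = -n)
P = 2 (P = (6 - 1*2) - 2 = (6 - 2) - 2 = 4 - 2 = 2)
(sqrt(y(-18) + G(35)) + I(P)) + 2795 = (sqrt(1 + 27) + 2**2) + 2795 = (sqrt(28) + 4) + 2795 = (2*sqrt(7) + 4) + 2795 = (4 + 2*sqrt(7)) + 2795 = 2799 + 2*sqrt(7)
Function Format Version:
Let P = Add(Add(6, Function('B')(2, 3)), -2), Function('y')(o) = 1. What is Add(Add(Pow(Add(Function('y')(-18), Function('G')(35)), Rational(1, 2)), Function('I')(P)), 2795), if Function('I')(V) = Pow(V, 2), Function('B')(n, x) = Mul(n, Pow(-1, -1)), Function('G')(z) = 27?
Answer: Add(2799, Mul(2, Pow(7, Rational(1, 2)))) ≈ 2804.3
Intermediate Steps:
Function('B')(n, x) = Mul(-1, n) (Function('B')(n, x) = Mul(n, -1) = Mul(-1, n))
P = 2 (P = Add(Add(6, Mul(-1, 2)), -2) = Add(Add(6, -2), -2) = Add(4, -2) = 2)
Add(Add(Pow(Add(Function('y')(-18), Function('G')(35)), Rational(1, 2)), Function('I')(P)), 2795) = Add(Add(Pow(Add(1, 27), Rational(1, 2)), Pow(2, 2)), 2795) = Add(Add(Pow(28, Rational(1, 2)), 4), 2795) = Add(Add(Mul(2, Pow(7, Rational(1, 2))), 4), 2795) = Add(Add(4, Mul(2, Pow(7, Rational(1, 2)))), 2795) = Add(2799, Mul(2, Pow(7, Rational(1, 2))))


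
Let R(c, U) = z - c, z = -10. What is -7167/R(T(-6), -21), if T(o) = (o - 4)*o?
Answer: 7167/70 ≈ 102.39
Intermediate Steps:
T(o) = o*(-4 + o) (T(o) = (-4 + o)*o = o*(-4 + o))
R(c, U) = -10 - c
-7167/R(T(-6), -21) = -7167/(-10 - (-6)*(-4 - 6)) = -7167/(-10 - (-6)*(-10)) = -7167/(-10 - 1*60) = -7167/(-10 - 60) = -7167/(-70) = -7167*(-1/70) = 7167/70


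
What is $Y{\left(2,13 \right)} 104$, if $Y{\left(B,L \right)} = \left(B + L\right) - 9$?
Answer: $624$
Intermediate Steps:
$Y{\left(B,L \right)} = -9 + B + L$
$Y{\left(2,13 \right)} 104 = \left(-9 + 2 + 13\right) 104 = 6 \cdot 104 = 624$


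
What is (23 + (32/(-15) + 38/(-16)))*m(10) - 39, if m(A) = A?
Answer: 1751/12 ≈ 145.92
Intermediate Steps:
(23 + (32/(-15) + 38/(-16)))*m(10) - 39 = (23 + (32/(-15) + 38/(-16)))*10 - 39 = (23 + (32*(-1/15) + 38*(-1/16)))*10 - 39 = (23 + (-32/15 - 19/8))*10 - 39 = (23 - 541/120)*10 - 39 = (2219/120)*10 - 39 = 2219/12 - 39 = 1751/12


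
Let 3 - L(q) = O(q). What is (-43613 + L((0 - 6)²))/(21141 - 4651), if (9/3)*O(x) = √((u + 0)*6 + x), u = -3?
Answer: -4361/1649 - √2/16490 ≈ -2.6447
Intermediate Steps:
O(x) = √(-18 + x)/3 (O(x) = √((-3 + 0)*6 + x)/3 = √(-3*6 + x)/3 = √(-18 + x)/3)
L(q) = 3 - √(-18 + q)/3
(-43613 + L((0 - 6)²))/(21141 - 4651) = (-43613 + (3 - √(-18 + (0 - 6)²)/3))/(21141 - 4651) = (-43613 + (3 - √(-18 + (-6)²)/3))/16490 = (-43613 + (3 - √(-18 + 36)/3))*(1/16490) = (-43613 + (3 - √2))*(1/16490) = (-43610 - √2)*(1/16490) = -4361/1649 - √2/16490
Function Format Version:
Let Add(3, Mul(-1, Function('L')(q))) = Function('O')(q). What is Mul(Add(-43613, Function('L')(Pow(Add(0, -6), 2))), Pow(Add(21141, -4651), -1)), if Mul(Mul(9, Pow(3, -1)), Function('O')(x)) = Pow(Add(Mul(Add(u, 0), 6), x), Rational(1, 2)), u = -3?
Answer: Add(Rational(-4361, 1649), Mul(Rational(-1, 16490), Pow(2, Rational(1, 2)))) ≈ -2.6447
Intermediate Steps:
Function('O')(x) = Mul(Rational(1, 3), Pow(Add(-18, x), Rational(1, 2))) (Function('O')(x) = Mul(Rational(1, 3), Pow(Add(Mul(Add(-3, 0), 6), x), Rational(1, 2))) = Mul(Rational(1, 3), Pow(Add(Mul(-3, 6), x), Rational(1, 2))) = Mul(Rational(1, 3), Pow(Add(-18, x), Rational(1, 2))))
Function('L')(q) = Add(3, Mul(Rational(-1, 3), Pow(Add(-18, q), Rational(1, 2)))) (Function('L')(q) = Add(3, Mul(-1, Mul(Rational(1, 3), Pow(Add(-18, q), Rational(1, 2))))) = Add(3, Mul(Rational(-1, 3), Pow(Add(-18, q), Rational(1, 2)))))
Mul(Add(-43613, Function('L')(Pow(Add(0, -6), 2))), Pow(Add(21141, -4651), -1)) = Mul(Add(-43613, Add(3, Mul(Rational(-1, 3), Pow(Add(-18, Pow(Add(0, -6), 2)), Rational(1, 2))))), Pow(Add(21141, -4651), -1)) = Mul(Add(-43613, Add(3, Mul(Rational(-1, 3), Pow(Add(-18, Pow(-6, 2)), Rational(1, 2))))), Pow(16490, -1)) = Mul(Add(-43613, Add(3, Mul(Rational(-1, 3), Pow(Add(-18, 36), Rational(1, 2))))), Rational(1, 16490)) = Mul(Add(-43613, Add(3, Mul(Rational(-1, 3), Pow(18, Rational(1, 2))))), Rational(1, 16490)) = Mul(Add(-43613, Add(3, Mul(Rational(-1, 3), Mul(3, Pow(2, Rational(1, 2)))))), Rational(1, 16490)) = Mul(Add(-43613, Add(3, Mul(-1, Pow(2, Rational(1, 2))))), Rational(1, 16490)) = Mul(Add(-43610, Mul(-1, Pow(2, Rational(1, 2)))), Rational(1, 16490)) = Add(Rational(-4361, 1649), Mul(Rational(-1, 16490), Pow(2, Rational(1, 2))))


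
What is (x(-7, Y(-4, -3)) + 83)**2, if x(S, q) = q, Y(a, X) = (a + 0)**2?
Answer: 9801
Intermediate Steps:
Y(a, X) = a**2
(x(-7, Y(-4, -3)) + 83)**2 = ((-4)**2 + 83)**2 = (16 + 83)**2 = 99**2 = 9801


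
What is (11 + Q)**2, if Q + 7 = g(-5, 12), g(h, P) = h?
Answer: 1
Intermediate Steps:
Q = -12 (Q = -7 - 5 = -12)
(11 + Q)**2 = (11 - 12)**2 = (-1)**2 = 1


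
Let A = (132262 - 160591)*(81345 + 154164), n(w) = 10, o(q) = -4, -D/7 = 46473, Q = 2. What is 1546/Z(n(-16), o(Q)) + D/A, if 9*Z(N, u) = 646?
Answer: 116329227370/5400927897 ≈ 21.539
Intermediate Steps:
D = -325311 (D = -7*46473 = -325311)
A = -6671734461 (A = -28329*235509 = -6671734461)
Z(N, u) = 646/9 (Z(N, u) = (⅑)*646 = 646/9)
1546/Z(n(-16), o(Q)) + D/A = 1546/(646/9) - 325311/(-6671734461) = 1546*(9/646) - 325311*(-1/6671734461) = 6957/323 + 15491/317701641 = 116329227370/5400927897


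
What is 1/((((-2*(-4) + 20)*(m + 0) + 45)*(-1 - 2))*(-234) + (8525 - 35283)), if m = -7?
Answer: -1/132760 ≈ -7.5324e-6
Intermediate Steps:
1/((((-2*(-4) + 20)*(m + 0) + 45)*(-1 - 2))*(-234) + (8525 - 35283)) = 1/((((-2*(-4) + 20)*(-7 + 0) + 45)*(-1 - 2))*(-234) + (8525 - 35283)) = 1/((((8 + 20)*(-7) + 45)*(-3))*(-234) - 26758) = 1/(((28*(-7) + 45)*(-3))*(-234) - 26758) = 1/(((-196 + 45)*(-3))*(-234) - 26758) = 1/(-151*(-3)*(-234) - 26758) = 1/(453*(-234) - 26758) = 1/(-106002 - 26758) = 1/(-132760) = -1/132760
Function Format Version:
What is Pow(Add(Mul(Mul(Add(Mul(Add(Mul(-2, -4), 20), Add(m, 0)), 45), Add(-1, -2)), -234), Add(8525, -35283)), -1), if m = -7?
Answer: Rational(-1, 132760) ≈ -7.5324e-6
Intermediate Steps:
Pow(Add(Mul(Mul(Add(Mul(Add(Mul(-2, -4), 20), Add(m, 0)), 45), Add(-1, -2)), -234), Add(8525, -35283)), -1) = Pow(Add(Mul(Mul(Add(Mul(Add(Mul(-2, -4), 20), Add(-7, 0)), 45), Add(-1, -2)), -234), Add(8525, -35283)), -1) = Pow(Add(Mul(Mul(Add(Mul(Add(8, 20), -7), 45), -3), -234), -26758), -1) = Pow(Add(Mul(Mul(Add(Mul(28, -7), 45), -3), -234), -26758), -1) = Pow(Add(Mul(Mul(Add(-196, 45), -3), -234), -26758), -1) = Pow(Add(Mul(Mul(-151, -3), -234), -26758), -1) = Pow(Add(Mul(453, -234), -26758), -1) = Pow(Add(-106002, -26758), -1) = Pow(-132760, -1) = Rational(-1, 132760)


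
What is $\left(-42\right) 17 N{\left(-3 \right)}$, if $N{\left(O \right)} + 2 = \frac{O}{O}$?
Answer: $714$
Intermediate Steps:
$N{\left(O \right)} = -1$ ($N{\left(O \right)} = -2 + \frac{O}{O} = -2 + 1 = -1$)
$\left(-42\right) 17 N{\left(-3 \right)} = \left(-42\right) 17 \left(-1\right) = \left(-714\right) \left(-1\right) = 714$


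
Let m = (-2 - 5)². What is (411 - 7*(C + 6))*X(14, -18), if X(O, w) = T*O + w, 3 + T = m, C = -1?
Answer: 235376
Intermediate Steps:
m = 49 (m = (-7)² = 49)
T = 46 (T = -3 + 49 = 46)
X(O, w) = w + 46*O (X(O, w) = 46*O + w = w + 46*O)
(411 - 7*(C + 6))*X(14, -18) = (411 - 7*(-1 + 6))*(-18 + 46*14) = (411 - 7*5)*(-18 + 644) = (411 - 35)*626 = 376*626 = 235376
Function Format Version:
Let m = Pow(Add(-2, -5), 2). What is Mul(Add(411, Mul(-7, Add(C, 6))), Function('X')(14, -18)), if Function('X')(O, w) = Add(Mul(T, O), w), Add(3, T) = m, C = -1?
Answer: 235376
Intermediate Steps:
m = 49 (m = Pow(-7, 2) = 49)
T = 46 (T = Add(-3, 49) = 46)
Function('X')(O, w) = Add(w, Mul(46, O)) (Function('X')(O, w) = Add(Mul(46, O), w) = Add(w, Mul(46, O)))
Mul(Add(411, Mul(-7, Add(C, 6))), Function('X')(14, -18)) = Mul(Add(411, Mul(-7, Add(-1, 6))), Add(-18, Mul(46, 14))) = Mul(Add(411, Mul(-7, 5)), Add(-18, 644)) = Mul(Add(411, -35), 626) = Mul(376, 626) = 235376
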